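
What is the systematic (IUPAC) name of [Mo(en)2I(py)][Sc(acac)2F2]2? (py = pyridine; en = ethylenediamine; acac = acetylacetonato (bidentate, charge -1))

bis(ethylenediamine)iodo(pyridine)molybdenum(III) bis(acetylacetonato)difluoroscandate(III)

Both ions are complex: the cation is named first with the plain metal name, the anion second with the -ate form; each ion's ligands are alphabetised independently.
Scandium is always +3 in its complexes; the anion's ligand charges sum to -4, so the complex anion is 1−.
With 2 anions per cation, the cation must be 2×1 = 2+.
Cation: ligand charges sum to -1; for the ion to be 2+, Mo = +3.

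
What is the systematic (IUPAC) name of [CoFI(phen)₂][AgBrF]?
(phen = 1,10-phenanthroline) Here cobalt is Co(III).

Both ions are complex: the cation is named first with the plain metal name, the anion second with the -ate form; each ion's ligands are alphabetised independently.
Co is given as +3; the cation's ligand charges sum to -2, so the complex cation is 1+.
A 1:1 salt means the anion carries the equal and opposite charge, 1−.
Anion: ligand charges sum to -2; for the ion to be 1−, Ag = +1.

fluoroiodobis(1,10-phenanthroline)cobalt(III) bromofluoroargentate(I)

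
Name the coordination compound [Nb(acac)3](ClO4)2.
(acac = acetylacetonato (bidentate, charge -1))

tris(acetylacetonato)niobium(V) perchlorate

The 2 perchlorate counter-ions carry a total charge of -2, so each complex ion is 2+.
Ligand charges: 3×acetylacetonato (-1 each); total -3. So Nb + (-3) = 2+, giving Nb = +5.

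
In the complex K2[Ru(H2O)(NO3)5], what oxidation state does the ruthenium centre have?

+3

2 potassium outside the brackets (+1 each) → the complex ion is 2−.
Ligand charges: 5×NO3 = -5; 1×H2O neutral; sum -5.
Ru + (-5) = 2− ⇒ Ru is +3.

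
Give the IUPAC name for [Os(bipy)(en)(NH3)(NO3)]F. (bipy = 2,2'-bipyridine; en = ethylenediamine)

The 1 fluoride counter-ion carries a total charge of -1, so each complex ion is 1+.
Ligand charges: 1×2,2'-bipyridine (neutral), 1×ethylenediamine (neutral), 1×nitrato (-1 each), 1×ammine (neutral); total -1. So Os + (-1) = 1+, giving Os = +2.
Ligands are named alphabetically: ammine before bipyridine before ethylenediamine before nitrato.

ammine(2,2'-bipyridine)(ethylenediamine)nitratoosmium(II) fluoride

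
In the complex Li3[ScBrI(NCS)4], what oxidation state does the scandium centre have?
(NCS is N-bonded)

3 lithium outside the brackets (+1 each) → the complex ion is 3−.
Ligand charges: 1×I = -1; 1×Br = -1; 4×NCS = -4; sum -6.
Sc + (-6) = 3− ⇒ Sc is +3.

+3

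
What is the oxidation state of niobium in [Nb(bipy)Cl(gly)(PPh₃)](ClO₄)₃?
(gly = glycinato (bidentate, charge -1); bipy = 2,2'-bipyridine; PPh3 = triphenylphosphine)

+5

3 perchlorate outside the brackets (-1 each) → the complex ion is 3+.
Ligand charges: 1×gly = -1; 1×bipy neutral; 1×PPh3 neutral; 1×Cl = -1; sum -2.
Nb + (-2) = 3+ ⇒ Nb is +5.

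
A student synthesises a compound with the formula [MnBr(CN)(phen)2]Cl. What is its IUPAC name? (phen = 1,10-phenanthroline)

The 1 chloride counter-ion carries a total charge of -1, so each complex ion is 1+.
Ligand charges: 2×1,10-phenanthroline (neutral), 1×bromo (-1 each), 1×cyano (-1 each); total -2. So Mn + (-2) = 1+, giving Mn = +3.
Ligands are named alphabetically: bromo before cyano before phenanthroline.

bromocyanobis(1,10-phenanthroline)manganese(III) chloride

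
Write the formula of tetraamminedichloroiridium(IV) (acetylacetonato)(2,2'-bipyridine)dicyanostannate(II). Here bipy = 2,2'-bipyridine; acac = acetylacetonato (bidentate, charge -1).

[IrCl2(NH3)4][Sn(acac)(bipy)(CN)2]2

Cation [Ir…]: ligand charges -2, Ir(IV) ⇒ ion charge 2+.
Anion [Sn…]: ligand charges -3, Sn(II) ⇒ ion charge 1−.
One 2+ cation requires 2 of the 1− anion.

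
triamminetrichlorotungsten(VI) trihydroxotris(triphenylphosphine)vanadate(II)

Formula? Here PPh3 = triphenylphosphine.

Cation [W…]: ligand charges -3, W(VI) ⇒ ion charge 3+.
Anion [V…]: ligand charges -3, V(II) ⇒ ion charge 1−.
One 3+ cation requires 3 of the 1− anion.

[WCl3(NH3)3][V(OH)3(PPh3)3]3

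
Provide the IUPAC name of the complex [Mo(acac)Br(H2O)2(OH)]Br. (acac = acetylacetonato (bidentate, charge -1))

The 1 bromide counter-ion carries a total charge of -1, so each complex ion is 1+.
Ligand charges: 1×acetylacetonato (-1 each), 1×hydroxo (-1 each), 2×aqua (neutral), 1×bromo (-1 each); total -3. So Mo + (-3) = 1+, giving Mo = +4.
Ligands are named alphabetically: acetylacetonato before aqua before bromo before hydroxo.

(acetylacetonato)diaquabromohydroxomolybdenum(IV) bromide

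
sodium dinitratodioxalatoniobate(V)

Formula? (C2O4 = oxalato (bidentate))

Na[Nb(C2O4)2(NO3)2]

Ligands: 2 oxalato (C2O4, -2), 2 nitrato (NO3, -1). Ligand charge sum = -6.
With Nb in oxidation state +5, the complex ion is [Nb...]^1−.
Charge balance with sodium (+1) requires 1 complex ion per 1 sodium.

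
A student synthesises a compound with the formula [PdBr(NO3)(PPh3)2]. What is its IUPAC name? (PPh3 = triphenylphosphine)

There is no counter-ion, so the complex is neutral overall.
Ligand charges: 1×nitrato (-1 each), 1×bromo (-1 each), 2×triphenylphosphine (neutral); total -2. So Pd + (-2) = 0, giving Pd = +2.
Ligands are named alphabetically: bromo before nitrato before triphenylphosphine.

bromonitratobis(triphenylphosphine)palladium(II)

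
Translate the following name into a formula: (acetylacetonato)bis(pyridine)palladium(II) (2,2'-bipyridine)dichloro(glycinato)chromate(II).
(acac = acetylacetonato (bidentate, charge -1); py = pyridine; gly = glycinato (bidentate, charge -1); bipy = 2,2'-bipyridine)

[Pd(acac)(py)2][Cr(bipy)Cl2(gly)]

Cation [Pd…]: ligand charges -1, Pd(II) ⇒ ion charge 1+.
Anion [Cr…]: ligand charges -3, Cr(II) ⇒ ion charge 1−.
One 1+ cation balances one 1− anion.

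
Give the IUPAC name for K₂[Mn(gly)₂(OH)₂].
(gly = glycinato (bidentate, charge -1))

potassium bis(glycinato)dihydroxomanganate(II)

The 2 potassium counter-ions carry a total charge of +2, so each complex ion is 2−.
Ligand charges: 2×glycinato (-1 each), 2×hydroxo (-1 each); total -4. So Mn + (-4) = 2−, giving Mn = +2.
The complex ion is anionic, so manganese takes the -ate form manganate(II).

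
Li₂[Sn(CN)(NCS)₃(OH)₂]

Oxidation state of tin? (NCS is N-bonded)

2 lithium outside the brackets (+1 each) → the complex ion is 2−.
Ligand charges: 2×OH = -2; 1×CN = -1; 3×NCS = -3; sum -6.
Sn + (-6) = 2− ⇒ Sn is +4.

+4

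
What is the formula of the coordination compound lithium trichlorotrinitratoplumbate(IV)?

Ligands: 3 nitrato (NO3, -1), 3 chloro (Cl, -1). Ligand charge sum = -6.
With Pb in oxidation state +4, the complex ion is [Pb...]^2−.
Charge balance with lithium (+1) requires 1 complex ion per 2 lithium.

Li2[PbCl3(NO3)3]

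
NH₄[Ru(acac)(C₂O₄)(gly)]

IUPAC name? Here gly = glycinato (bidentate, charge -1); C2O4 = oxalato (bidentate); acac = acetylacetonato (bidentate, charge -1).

ammonium (acetylacetonato)(glycinato)oxalatoruthenate(III)

The 1 ammonium counter-ion carries a total charge of +1, so each complex ion is 1−.
Ligand charges: 1×glycinato (-1 each), 1×oxalato (-2 each), 1×acetylacetonato (-1 each); total -4. So Ru + (-4) = 1−, giving Ru = +3.
The complex ion is anionic, so ruthenium takes the -ate form ruthenate(III).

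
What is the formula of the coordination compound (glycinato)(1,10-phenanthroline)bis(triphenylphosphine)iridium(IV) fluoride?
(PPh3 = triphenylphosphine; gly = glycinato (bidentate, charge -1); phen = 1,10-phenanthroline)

Ligands: 2 triphenylphosphine (PPh3, neutral), 1 glycinato (gly, -1), 1 1,10-phenanthroline (phen, neutral). Ligand charge sum = -1.
Charge balance with fluoride (-1) requires 1 complex ion per 3 fluoride.

[Ir(gly)(phen)(PPh3)2]F3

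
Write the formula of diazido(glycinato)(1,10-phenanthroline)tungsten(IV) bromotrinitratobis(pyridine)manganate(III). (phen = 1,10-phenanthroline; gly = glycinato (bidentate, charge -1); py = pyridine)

Cation [W…]: ligand charges -3, W(IV) ⇒ ion charge 1+.
Anion [Mn…]: ligand charges -4, Mn(III) ⇒ ion charge 1−.
One 1+ cation balances one 1− anion.

[W(gly)(N3)2(phen)][MnBr(NO3)3(py)2]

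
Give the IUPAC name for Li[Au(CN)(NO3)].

The 1 lithium counter-ion carries a total charge of +1, so each complex ion is 1−.
Ligand charges: 1×nitrato (-1 each), 1×cyano (-1 each); total -2. So Au + (-2) = 1−, giving Au = +1.
Ligands are named alphabetically: cyano before nitrato.
The complex ion is anionic, so gold takes the -ate form aurate(I).

lithium cyanonitratoaurate(I)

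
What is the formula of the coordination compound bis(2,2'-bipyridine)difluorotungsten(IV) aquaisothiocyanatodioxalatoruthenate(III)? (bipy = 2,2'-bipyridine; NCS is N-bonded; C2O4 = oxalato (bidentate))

Cation [W…]: ligand charges -2, W(IV) ⇒ ion charge 2+.
Anion [Ru…]: ligand charges -5, Ru(III) ⇒ ion charge 2−.

[W(bipy)2F2][Ru(C2O4)2(H2O)(NCS)]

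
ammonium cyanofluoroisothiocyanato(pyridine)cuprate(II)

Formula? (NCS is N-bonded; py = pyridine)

Ligands: 1 fluoro (F, -1), 1 cyano (CN, -1), 1 isothiocyanato (NCS, -1), 1 pyridine (py, neutral). Ligand charge sum = -3.
Charge balance with ammonium (+1) requires 1 complex ion per 1 ammonium.

NH4[Cu(CN)F(NCS)(py)]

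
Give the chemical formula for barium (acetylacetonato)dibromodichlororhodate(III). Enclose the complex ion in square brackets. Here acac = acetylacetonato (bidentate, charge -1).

Ligands: 2 bromo (Br, -1), 2 chloro (Cl, -1), 1 acetylacetonato (acac, -1). Ligand charge sum = -5.
With Rh in oxidation state +3, the complex ion is [Rh...]^2−.
Charge balance with barium (+2) requires 1 complex ion per 1 barium.

Ba[Rh(acac)Br2Cl2]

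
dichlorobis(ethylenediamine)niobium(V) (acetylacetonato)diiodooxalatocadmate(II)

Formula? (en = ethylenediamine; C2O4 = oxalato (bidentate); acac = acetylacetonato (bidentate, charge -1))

Cation [Nb…]: ligand charges -2, Nb(V) ⇒ ion charge 3+.
Anion [Cd…]: ligand charges -5, Cd(II) ⇒ ion charge 3−.
One 3+ cation balances one 3− anion.

[NbCl2(en)2][Cd(acac)(C2O4)I2]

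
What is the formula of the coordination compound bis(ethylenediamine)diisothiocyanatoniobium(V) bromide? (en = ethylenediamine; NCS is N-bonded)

[Nb(en)2(NCS)2]Br3

Ligands: 2 ethylenediamine (en, neutral), 2 isothiocyanato (NCS, -1). Ligand charge sum = -2.
With Nb in oxidation state +5, the complex ion is [Nb...]^3+.
Charge balance with bromide (-1) requires 1 complex ion per 3 bromide.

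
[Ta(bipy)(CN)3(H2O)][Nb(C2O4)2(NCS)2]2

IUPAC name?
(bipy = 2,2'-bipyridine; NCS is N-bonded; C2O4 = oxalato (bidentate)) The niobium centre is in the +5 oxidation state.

Nb is given as +5; the anion's ligand charges sum to -6, so the complex anion is 1−.
With 2 anions per cation, the cation must be 2×1 = 2+.
Cation: ligand charges sum to -3; for the ion to be 2+, Ta = +5.

aqua(2,2'-bipyridine)tricyanotantalum(V) diisothiocyanatodioxalatoniobate(V)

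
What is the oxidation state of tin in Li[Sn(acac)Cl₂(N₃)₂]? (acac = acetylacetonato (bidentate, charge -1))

+4

1 lithium outside the brackets (+1 each) → the complex ion is 1−.
Ligand charges: 2×Cl = -2; 1×acac = -1; 2×N3 = -2; sum -5.
Sn + (-5) = 1− ⇒ Sn is +4.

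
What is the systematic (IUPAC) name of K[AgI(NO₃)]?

The 1 potassium counter-ion carries a total charge of +1, so each complex ion is 1−.
Ligand charges: 1×iodo (-1 each), 1×nitrato (-1 each); total -2. So Ag + (-2) = 1−, giving Ag = +1.
The complex ion is anionic, so silver takes the -ate form argentate(I).

potassium iodonitratoargentate(I)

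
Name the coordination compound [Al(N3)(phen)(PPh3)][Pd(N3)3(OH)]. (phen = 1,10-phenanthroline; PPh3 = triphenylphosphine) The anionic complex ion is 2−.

azido(1,10-phenanthroline)(triphenylphosphine)aluminium(III) triazidohydroxopalladate(II)

Both ions are complex: the cation is named first with the plain metal name, the anion second with the -ate form; each ion's ligands are alphabetised independently.
The complex anion is given as 2−; its ligand charges sum to -4, so Pd = +2.
A 1:1 salt means the cation carries the equal and opposite charge, 2+.
Cation: ligand charges sum to -1; for the ion to be 2+, Al = +3.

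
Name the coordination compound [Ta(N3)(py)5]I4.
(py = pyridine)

The 4 iodide counter-ions carry a total charge of -4, so each complex ion is 4+.
Ligand charges: 1×azido (-1 each), 5×pyridine (neutral); total -1. So Ta + (-1) = 4+, giving Ta = +5.
Ligands are named alphabetically: azido before pyridine.

azidopentakis(pyridine)tantalum(V) iodide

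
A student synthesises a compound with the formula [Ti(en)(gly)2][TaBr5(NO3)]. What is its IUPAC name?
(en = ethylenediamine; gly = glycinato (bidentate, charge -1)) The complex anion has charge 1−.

Both ions are complex: the cation is named first with the plain metal name, the anion second with the -ate form; each ion's ligands are alphabetised independently.
The complex anion is given as 1−; its ligand charges sum to -6, so Ta = +5.
A 1:1 salt means the cation carries the equal and opposite charge, 1+.
Cation: ligand charges sum to -2; for the ion to be 1+, Ti = +3.

(ethylenediamine)bis(glycinato)titanium(III) pentabromonitratotantalate(V)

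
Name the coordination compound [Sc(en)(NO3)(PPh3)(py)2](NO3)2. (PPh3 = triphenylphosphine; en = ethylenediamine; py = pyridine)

(ethylenediamine)nitratobis(pyridine)(triphenylphosphine)scandium(III) nitrate

The 2 nitrate counter-ions carry a total charge of -2, so each complex ion is 2+.
Ligand charges: 1×triphenylphosphine (neutral), 1×ethylenediamine (neutral), 2×pyridine (neutral), 1×nitrato (-1 each); total -1. So Sc + (-1) = 2+, giving Sc = +3.
Ligands are named alphabetically: ethylenediamine before nitrato before pyridine before triphenylphosphine.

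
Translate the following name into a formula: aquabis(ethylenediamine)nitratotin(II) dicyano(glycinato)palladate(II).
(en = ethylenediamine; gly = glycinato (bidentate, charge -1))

Cation [Sn…]: ligand charges -1, Sn(II) ⇒ ion charge 1+.
Anion [Pd…]: ligand charges -3, Pd(II) ⇒ ion charge 1−.

[Sn(en)2(H2O)(NO3)][Pd(CN)2(gly)]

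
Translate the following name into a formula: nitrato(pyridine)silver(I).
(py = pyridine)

[Ag(NO3)(py)]

Ligands: 1 pyridine (py, neutral), 1 nitrato (NO3, -1). Ligand charge sum = -1.
With Ag in oxidation state +1, the complex ion is [Ag...].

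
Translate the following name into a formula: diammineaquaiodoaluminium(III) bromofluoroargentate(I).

[Al(H2O)I(NH3)2][AgBrF]2

Cation [Al…]: ligand charges -1, Al(III) ⇒ ion charge 2+.
Anion [Ag…]: ligand charges -2, Ag(I) ⇒ ion charge 1−.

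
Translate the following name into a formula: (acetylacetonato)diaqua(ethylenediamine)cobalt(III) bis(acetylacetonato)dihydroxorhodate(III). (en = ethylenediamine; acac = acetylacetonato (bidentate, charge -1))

[Co(acac)(en)(H2O)2][Rh(acac)2(OH)2]2

Cation [Co…]: ligand charges -1, Co(III) ⇒ ion charge 2+.
Anion [Rh…]: ligand charges -4, Rh(III) ⇒ ion charge 1−.
One 2+ cation requires 2 of the 1− anion.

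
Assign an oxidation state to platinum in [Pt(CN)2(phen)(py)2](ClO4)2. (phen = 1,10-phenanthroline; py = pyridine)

2 perchlorate outside the brackets (-1 each) → the complex ion is 2+.
Ligand charges: 2×CN = -2; 1×phen neutral; 2×py neutral; sum -2.
Pt + (-2) = 2+ ⇒ Pt is +4.

+4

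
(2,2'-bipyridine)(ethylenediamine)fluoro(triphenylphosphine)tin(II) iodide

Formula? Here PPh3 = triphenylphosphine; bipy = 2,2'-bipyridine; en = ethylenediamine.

[Sn(bipy)(en)F(PPh3)]I

Ligands: 1 fluoro (F, -1), 1 triphenylphosphine (PPh3, neutral), 1 2,2'-bipyridine (bipy, neutral), 1 ethylenediamine (en, neutral). Ligand charge sum = -1.
Charge balance with iodide (-1) requires 1 complex ion per 1 iodide.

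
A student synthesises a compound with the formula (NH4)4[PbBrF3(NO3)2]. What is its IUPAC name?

The 4 ammonium counter-ions carry a total charge of +4, so each complex ion is 4−.
Ligand charges: 1×bromo (-1 each), 2×nitrato (-1 each), 3×fluoro (-1 each); total -6. So Pb + (-6) = 4−, giving Pb = +2.
Ligands are named alphabetically: bromo before fluoro before nitrato.
The complex ion is anionic, so lead takes the -ate form plumbate(II).

ammonium bromotrifluorodinitratoplumbate(II)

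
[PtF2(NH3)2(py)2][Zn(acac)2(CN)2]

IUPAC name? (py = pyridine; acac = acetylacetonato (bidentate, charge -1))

diamminedifluorobis(pyridine)platinum(IV) bis(acetylacetonato)dicyanozincate(II)

Both ions are complex: the cation is named first with the plain metal name, the anion second with the -ate form; each ion's ligands are alphabetised independently.
Zinc is always +2 in its complexes; the anion's ligand charges sum to -4, so the complex anion is 2−.
A 1:1 salt means the cation carries the equal and opposite charge, 2+.
Cation: ligand charges sum to -2; for the ion to be 2+, Pt = +4.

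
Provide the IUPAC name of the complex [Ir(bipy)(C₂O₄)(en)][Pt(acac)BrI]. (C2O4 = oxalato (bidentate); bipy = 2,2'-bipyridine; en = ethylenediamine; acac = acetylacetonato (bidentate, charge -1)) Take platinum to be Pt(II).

(2,2'-bipyridine)(ethylenediamine)oxalatoiridium(III) (acetylacetonato)bromoiodoplatinate(II)

Both ions are complex: the cation is named first with the plain metal name, the anion second with the -ate form; each ion's ligands are alphabetised independently.
Pt is given as +2; the anion's ligand charges sum to -3, so the complex anion is 1−.
A 1:1 salt means the cation carries the equal and opposite charge, 1+.
Cation: ligand charges sum to -2; for the ion to be 1+, Ir = +3.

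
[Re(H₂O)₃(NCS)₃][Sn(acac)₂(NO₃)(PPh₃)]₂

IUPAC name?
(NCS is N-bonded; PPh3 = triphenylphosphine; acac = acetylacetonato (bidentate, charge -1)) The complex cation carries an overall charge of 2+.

triaquatriisothiocyanatorhenium(V) bis(acetylacetonato)nitrato(triphenylphosphine)stannate(II)

Both ions are complex: the cation is named first with the plain metal name, the anion second with the -ate form; each ion's ligands are alphabetised independently.
The complex cation is given as 2+; its ligand charges sum to -3, so Re = +5.
With 2 anions per cation, each anion must be 2/2 = 1−.
Anion: ligand charges sum to -3; for the ion to be 1−, Sn = +2.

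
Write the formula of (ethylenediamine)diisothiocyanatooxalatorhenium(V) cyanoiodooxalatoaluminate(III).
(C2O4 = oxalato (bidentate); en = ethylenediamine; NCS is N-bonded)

[Re(C2O4)(en)(NCS)2][Al(C2O4)(CN)I]

Cation [Re…]: ligand charges -4, Re(V) ⇒ ion charge 1+.
Anion [Al…]: ligand charges -4, Al(III) ⇒ ion charge 1−.
One 1+ cation balances one 1− anion.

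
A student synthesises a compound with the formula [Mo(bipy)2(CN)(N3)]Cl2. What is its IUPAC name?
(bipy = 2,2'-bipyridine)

azidobis(2,2'-bipyridine)cyanomolybdenum(IV) chloride

The 2 chloride counter-ions carry a total charge of -2, so each complex ion is 2+.
Ligand charges: 1×azido (-1 each), 1×cyano (-1 each), 2×2,2'-bipyridine (neutral); total -2. So Mo + (-2) = 2+, giving Mo = +4.
Ligands are named alphabetically: azido before bipyridine before cyano.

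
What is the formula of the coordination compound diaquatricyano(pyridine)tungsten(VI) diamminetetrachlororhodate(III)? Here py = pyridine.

Cation [W…]: ligand charges -3, W(VI) ⇒ ion charge 3+.
Anion [Rh…]: ligand charges -4, Rh(III) ⇒ ion charge 1−.
One 3+ cation requires 3 of the 1− anion.

[W(CN)3(H2O)2(py)][RhCl4(NH3)2]3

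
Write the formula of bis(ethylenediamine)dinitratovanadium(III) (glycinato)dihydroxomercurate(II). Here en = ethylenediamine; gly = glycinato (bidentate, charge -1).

[V(en)2(NO3)2][Hg(gly)(OH)2]

Cation [V…]: ligand charges -2, V(III) ⇒ ion charge 1+.
Anion [Hg…]: ligand charges -3, Hg(II) ⇒ ion charge 1−.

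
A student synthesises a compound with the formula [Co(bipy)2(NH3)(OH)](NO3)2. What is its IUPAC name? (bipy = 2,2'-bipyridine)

The 2 nitrate counter-ions carry a total charge of -2, so each complex ion is 2+.
Ligand charges: 1×hydroxo (-1 each), 2×2,2'-bipyridine (neutral), 1×ammine (neutral); total -1. So Co + (-1) = 2+, giving Co = +3.
Ligands are named alphabetically: ammine before bipyridine before hydroxo.

amminebis(2,2'-bipyridine)hydroxocobalt(III) nitrate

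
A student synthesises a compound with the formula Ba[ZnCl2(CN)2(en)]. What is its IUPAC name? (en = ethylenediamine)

The 1 barium counter-ion carries a total charge of +2, so each complex ion is 2−.
Ligand charges: 2×chloro (-1 each), 1×ethylenediamine (neutral), 2×cyano (-1 each); total -4. So Zn + (-4) = 2−, giving Zn = +2.
Ligands are named alphabetically: chloro before cyano before ethylenediamine.
The complex ion is anionic, so zinc takes the -ate form zincate(II).

barium dichlorodicyano(ethylenediamine)zincate(II)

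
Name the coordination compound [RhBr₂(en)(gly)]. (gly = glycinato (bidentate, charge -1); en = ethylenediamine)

dibromo(ethylenediamine)(glycinato)rhodium(III)

There is no counter-ion, so the complex is neutral overall.
Ligand charges: 2×bromo (-1 each), 1×glycinato (-1 each), 1×ethylenediamine (neutral); total -3. So Rh + (-3) = 0, giving Rh = +3.
Ligands are named alphabetically: bromo before ethylenediamine before glycinato.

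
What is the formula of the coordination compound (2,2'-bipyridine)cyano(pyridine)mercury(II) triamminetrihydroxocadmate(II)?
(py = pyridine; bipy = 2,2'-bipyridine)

[Hg(bipy)(CN)(py)][Cd(NH3)3(OH)3]

Cation [Hg…]: ligand charges -1, Hg(II) ⇒ ion charge 1+.
Anion [Cd…]: ligand charges -3, Cd(II) ⇒ ion charge 1−.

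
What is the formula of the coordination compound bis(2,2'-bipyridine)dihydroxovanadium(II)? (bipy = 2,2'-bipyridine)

[V(bipy)2(OH)2]

Ligands: 2 2,2'-bipyridine (bipy, neutral), 2 hydroxo (OH, -1). Ligand charge sum = -2.
With V in oxidation state +2, the complex ion is [V...].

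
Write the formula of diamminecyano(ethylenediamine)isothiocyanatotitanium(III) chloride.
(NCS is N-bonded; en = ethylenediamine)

[Ti(CN)(en)(NCS)(NH3)2]Cl

Ligands: 2 ammine (NH3, neutral), 1 cyano (CN, -1), 1 isothiocyanato (NCS, -1), 1 ethylenediamine (en, neutral). Ligand charge sum = -2.
Charge balance with chloride (-1) requires 1 complex ion per 1 chloride.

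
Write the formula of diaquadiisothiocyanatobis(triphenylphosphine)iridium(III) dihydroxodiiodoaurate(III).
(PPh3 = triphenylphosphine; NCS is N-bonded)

[Ir(H2O)2(NCS)2(PPh3)2][AuI2(OH)2]

Cation [Ir…]: ligand charges -2, Ir(III) ⇒ ion charge 1+.
Anion [Au…]: ligand charges -4, Au(III) ⇒ ion charge 1−.
One 1+ cation balances one 1− anion.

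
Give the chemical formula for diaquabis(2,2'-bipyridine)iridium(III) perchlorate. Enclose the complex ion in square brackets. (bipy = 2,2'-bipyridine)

[Ir(bipy)2(H2O)2](ClO4)3

Ligands: 2 2,2'-bipyridine (bipy, neutral), 2 aqua (H2O, neutral). Ligand charge sum = 0.
Charge balance with perchlorate (-1) requires 1 complex ion per 3 perchlorate.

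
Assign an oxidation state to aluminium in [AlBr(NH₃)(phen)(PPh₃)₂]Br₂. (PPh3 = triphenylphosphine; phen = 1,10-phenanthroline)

2 bromide outside the brackets (-1 each) → the complex ion is 2+.
Ligand charges: 1×Br = -1; 1×NH3 neutral; 2×PPh3 neutral; 1×phen neutral; sum -1.
Al + (-1) = 2+ ⇒ Al is +3.

+3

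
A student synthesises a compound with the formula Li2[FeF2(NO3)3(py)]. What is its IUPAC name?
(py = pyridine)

lithium difluorotrinitrato(pyridine)ferrate(III)

The 2 lithium counter-ions carry a total charge of +2, so each complex ion is 2−.
Ligand charges: 1×pyridine (neutral), 2×fluoro (-1 each), 3×nitrato (-1 each); total -5. So Fe + (-5) = 2−, giving Fe = +3.
The complex ion is anionic, so iron takes the -ate form ferrate(III).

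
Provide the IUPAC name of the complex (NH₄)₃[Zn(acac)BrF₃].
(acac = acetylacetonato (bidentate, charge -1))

The 3 ammonium counter-ions carry a total charge of +3, so each complex ion is 3−.
Ligand charges: 1×bromo (-1 each), 3×fluoro (-1 each), 1×acetylacetonato (-1 each); total -5. So Zn + (-5) = 3−, giving Zn = +2.
Ligands are named alphabetically: acetylacetonato before bromo before fluoro.
The complex ion is anionic, so zinc takes the -ate form zincate(II).

ammonium (acetylacetonato)bromotrifluorozincate(II)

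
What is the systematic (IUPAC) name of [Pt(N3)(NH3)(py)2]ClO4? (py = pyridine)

ammineazidobis(pyridine)platinum(II) perchlorate

The 1 perchlorate counter-ion carries a total charge of -1, so each complex ion is 1+.
Ligand charges: 2×pyridine (neutral), 1×ammine (neutral), 1×azido (-1 each); total -1. So Pt + (-1) = 1+, giving Pt = +2.
Ligands are named alphabetically: ammine before azido before pyridine.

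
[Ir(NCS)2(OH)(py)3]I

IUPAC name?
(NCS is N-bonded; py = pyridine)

The 1 iodide counter-ion carries a total charge of -1, so each complex ion is 1+.
Ligand charges: 2×isothiocyanato (-1 each), 1×hydroxo (-1 each), 3×pyridine (neutral); total -3. So Ir + (-3) = 1+, giving Ir = +4.
Ligands are named alphabetically: hydroxo before isothiocyanato before pyridine.

hydroxodiisothiocyanatotris(pyridine)iridium(IV) iodide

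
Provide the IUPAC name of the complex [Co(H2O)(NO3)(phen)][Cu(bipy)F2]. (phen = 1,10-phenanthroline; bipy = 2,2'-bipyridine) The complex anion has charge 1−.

Both ions are complex: the cation is named first with the plain metal name, the anion second with the -ate form; each ion's ligands are alphabetised independently.
The complex anion is given as 1−; its ligand charges sum to -2, so Cu = +1.
A 1:1 salt means the cation carries the equal and opposite charge, 1+.
Cation: ligand charges sum to -1; for the ion to be 1+, Co = +2.

aquanitrato(1,10-phenanthroline)cobalt(II) (2,2'-bipyridine)difluorocuprate(I)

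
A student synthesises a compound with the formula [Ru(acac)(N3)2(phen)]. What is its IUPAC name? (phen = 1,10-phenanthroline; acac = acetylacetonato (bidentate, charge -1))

(acetylacetonato)diazido(1,10-phenanthroline)ruthenium(III)

There is no counter-ion, so the complex is neutral overall.
Ligand charges: 1×1,10-phenanthroline (neutral), 2×azido (-1 each), 1×acetylacetonato (-1 each); total -3. So Ru + (-3) = 0, giving Ru = +3.
Ligands are named alphabetically: acetylacetonato before azido before phenanthroline.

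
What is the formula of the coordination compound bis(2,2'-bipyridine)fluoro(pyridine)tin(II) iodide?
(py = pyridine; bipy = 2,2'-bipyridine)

Ligands: 1 pyridine (py, neutral), 1 fluoro (F, -1), 2 2,2'-bipyridine (bipy, neutral). Ligand charge sum = -1.
With Sn in oxidation state +2, the complex ion is [Sn...]^1+.
Charge balance with iodide (-1) requires 1 complex ion per 1 iodide.

[Sn(bipy)2F(py)]I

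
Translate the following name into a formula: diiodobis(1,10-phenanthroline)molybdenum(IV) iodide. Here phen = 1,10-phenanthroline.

[MoI2(phen)2]I2

Ligands: 2 1,10-phenanthroline (phen, neutral), 2 iodo (I, -1). Ligand charge sum = -2.
With Mo in oxidation state +4, the complex ion is [Mo...]^2+.
Charge balance with iodide (-1) requires 1 complex ion per 2 iodide.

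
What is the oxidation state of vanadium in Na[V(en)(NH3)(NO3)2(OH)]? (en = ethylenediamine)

+2

1 sodium outside the brackets (+1 each) → the complex ion is 1−.
Ligand charges: 1×OH = -1; 2×NO3 = -2; 1×en neutral; 1×NH3 neutral; sum -3.
V + (-3) = 1− ⇒ V is +2.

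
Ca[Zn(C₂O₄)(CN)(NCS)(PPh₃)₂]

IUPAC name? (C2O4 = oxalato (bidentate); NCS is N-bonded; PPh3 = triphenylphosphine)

calcium cyanoisothiocyanatooxalatobis(triphenylphosphine)zincate(II)

The 1 calcium counter-ion carries a total charge of +2, so each complex ion is 2−.
Ligand charges: 1×oxalato (-2 each), 1×isothiocyanato (-1 each), 2×triphenylphosphine (neutral), 1×cyano (-1 each); total -4. So Zn + (-4) = 2−, giving Zn = +2.
Ligands are named alphabetically: cyano before isothiocyanato before oxalato before triphenylphosphine.
The complex ion is anionic, so zinc takes the -ate form zincate(II).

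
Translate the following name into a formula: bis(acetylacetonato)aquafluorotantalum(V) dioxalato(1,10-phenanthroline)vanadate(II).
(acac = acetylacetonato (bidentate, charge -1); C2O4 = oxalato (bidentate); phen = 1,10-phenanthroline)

[Ta(acac)2F(H2O)][V(C2O4)2(phen)]

Cation [Ta…]: ligand charges -3, Ta(V) ⇒ ion charge 2+.
Anion [V…]: ligand charges -4, V(II) ⇒ ion charge 2−.
One 2+ cation balances one 2− anion.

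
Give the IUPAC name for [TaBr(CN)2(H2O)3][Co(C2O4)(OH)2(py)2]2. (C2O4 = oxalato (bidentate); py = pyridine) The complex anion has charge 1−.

triaquabromodicyanotantalum(V) dihydroxooxalatobis(pyridine)cobaltate(III)

The complex anion is given as 1−; its ligand charges sum to -4, so Co = +3.
With 2 anions per cation, the cation must be 2×1 = 2+.
Cation: ligand charges sum to -3; for the ion to be 2+, Ta = +5.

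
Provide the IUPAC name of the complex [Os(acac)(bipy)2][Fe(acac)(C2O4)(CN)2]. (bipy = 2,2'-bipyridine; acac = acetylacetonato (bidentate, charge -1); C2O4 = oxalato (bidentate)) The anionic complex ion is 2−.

(acetylacetonato)bis(2,2'-bipyridine)osmium(III) (acetylacetonato)dicyanooxalatoferrate(III)

Both ions are complex: the cation is named first with the plain metal name, the anion second with the -ate form; each ion's ligands are alphabetised independently.
The complex anion is given as 2−; its ligand charges sum to -5, so Fe = +3.
A 1:1 salt means the cation carries the equal and opposite charge, 2+.
Cation: ligand charges sum to -1; for the ion to be 2+, Os = +3.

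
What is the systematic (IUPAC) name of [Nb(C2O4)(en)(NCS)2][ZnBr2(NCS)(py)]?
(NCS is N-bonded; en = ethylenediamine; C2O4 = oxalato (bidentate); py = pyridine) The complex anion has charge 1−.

The complex anion is given as 1−; its ligand charges sum to -3, so Zn = +2.
A 1:1 salt means the cation carries the equal and opposite charge, 1+.
Cation: ligand charges sum to -4; for the ion to be 1+, Nb = +5.

(ethylenediamine)diisothiocyanatooxalatoniobium(V) dibromoisothiocyanato(pyridine)zincate(II)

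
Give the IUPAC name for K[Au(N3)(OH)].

potassium azidohydroxoaurate(I)

The 1 potassium counter-ion carries a total charge of +1, so each complex ion is 1−.
Ligand charges: 1×hydroxo (-1 each), 1×azido (-1 each); total -2. So Au + (-2) = 1−, giving Au = +1.
Ligands are named alphabetically: azido before hydroxo.
The complex ion is anionic, so gold takes the -ate form aurate(I).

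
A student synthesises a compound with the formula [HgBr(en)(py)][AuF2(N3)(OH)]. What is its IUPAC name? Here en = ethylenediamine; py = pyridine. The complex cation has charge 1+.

Both ions are complex: the cation is named first with the plain metal name, the anion second with the -ate form; each ion's ligands are alphabetised independently.
The complex cation is given as 1+; its ligand charges sum to -1, so Hg = +2.
A 1:1 salt means the anion carries the equal and opposite charge, 1−.
Anion: ligand charges sum to -4; for the ion to be 1−, Au = +3.

bromo(ethylenediamine)(pyridine)mercury(II) azidodifluorohydroxoaurate(III)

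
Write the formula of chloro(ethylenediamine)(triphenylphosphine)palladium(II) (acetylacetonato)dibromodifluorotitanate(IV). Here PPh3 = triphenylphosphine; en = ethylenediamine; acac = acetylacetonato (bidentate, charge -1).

Cation [Pd…]: ligand charges -1, Pd(II) ⇒ ion charge 1+.
Anion [Ti…]: ligand charges -5, Ti(IV) ⇒ ion charge 1−.

[PdCl(en)(PPh3)][Ti(acac)Br2F2]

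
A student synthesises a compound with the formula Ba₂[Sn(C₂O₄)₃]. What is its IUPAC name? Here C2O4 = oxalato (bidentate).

The 2 barium counter-ions carry a total charge of +4, so each complex ion is 4−.
Ligand charges: 3×oxalato (-2 each); total -6. So Sn + (-6) = 4−, giving Sn = +2.
The complex ion is anionic, so tin takes the -ate form stannate(II).

barium trioxalatostannate(II)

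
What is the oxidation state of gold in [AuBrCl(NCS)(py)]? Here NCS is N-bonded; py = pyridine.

+3

No counter-ion: the bracketed complex is neutral.
Ligand charges: 1×Cl = -1; 1×NCS = -1; 1×Br = -1; 1×py neutral; sum -3.
Au + (-3) = 0 ⇒ Au is +3.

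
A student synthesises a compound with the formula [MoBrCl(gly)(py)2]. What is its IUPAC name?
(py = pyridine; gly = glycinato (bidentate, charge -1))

bromochloro(glycinato)bis(pyridine)molybdenum(III)

There is no counter-ion, so the complex is neutral overall.
Ligand charges: 2×pyridine (neutral), 1×chloro (-1 each), 1×glycinato (-1 each), 1×bromo (-1 each); total -3. So Mo + (-3) = 0, giving Mo = +3.
Ligands are named alphabetically: bromo before chloro before glycinato before pyridine.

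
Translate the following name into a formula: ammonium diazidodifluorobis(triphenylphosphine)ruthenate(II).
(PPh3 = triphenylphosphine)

Ligands: 2 azido (N3, -1), 2 triphenylphosphine (PPh3, neutral), 2 fluoro (F, -1). Ligand charge sum = -4.
Charge balance with ammonium (+1) requires 1 complex ion per 2 ammonium.

(NH4)2[RuF2(N3)2(PPh3)2]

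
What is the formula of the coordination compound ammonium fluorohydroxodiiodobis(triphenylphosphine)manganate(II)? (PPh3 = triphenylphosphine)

(NH4)2[MnFI2(OH)(PPh3)2]

Ligands: 1 fluoro (F, -1), 2 iodo (I, -1), 1 hydroxo (OH, -1), 2 triphenylphosphine (PPh3, neutral). Ligand charge sum = -4.
Charge balance with ammonium (+1) requires 1 complex ion per 2 ammonium.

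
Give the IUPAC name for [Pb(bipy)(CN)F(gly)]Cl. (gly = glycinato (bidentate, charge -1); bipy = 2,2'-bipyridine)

The 1 chloride counter-ion carries a total charge of -1, so each complex ion is 1+.
Ligand charges: 1×glycinato (-1 each), 1×fluoro (-1 each), 1×cyano (-1 each), 1×2,2'-bipyridine (neutral); total -3. So Pb + (-3) = 1+, giving Pb = +4.
Ligands are named alphabetically: bipyridine before cyano before fluoro before glycinato.

(2,2'-bipyridine)cyanofluoro(glycinato)lead(IV) chloride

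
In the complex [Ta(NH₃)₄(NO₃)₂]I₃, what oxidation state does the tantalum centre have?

+5

3 iodide outside the brackets (-1 each) → the complex ion is 3+.
Ligand charges: 2×NO3 = -2; 4×NH3 neutral; sum -2.
Ta + (-2) = 3+ ⇒ Ta is +5.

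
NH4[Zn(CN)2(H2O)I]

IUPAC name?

The 1 ammonium counter-ion carries a total charge of +1, so each complex ion is 1−.
Ligand charges: 1×aqua (neutral), 1×iodo (-1 each), 2×cyano (-1 each); total -3. So Zn + (-3) = 1−, giving Zn = +2.
The complex ion is anionic, so zinc takes the -ate form zincate(II).

ammonium aquadicyanoiodozincate(II)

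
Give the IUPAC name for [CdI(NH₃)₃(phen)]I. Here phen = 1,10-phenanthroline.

The 1 iodide counter-ion carries a total charge of -1, so each complex ion is 1+.
Ligand charges: 3×ammine (neutral), 1×1,10-phenanthroline (neutral), 1×iodo (-1 each); total -1. So Cd + (-1) = 1+, giving Cd = +2.
Ligands are named alphabetically: ammine before iodo before phenanthroline.

triammineiodo(1,10-phenanthroline)cadmium(II) iodide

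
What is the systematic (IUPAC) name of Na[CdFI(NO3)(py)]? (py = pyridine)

sodium fluoroiodonitrato(pyridine)cadmate(II)

The 1 sodium counter-ion carries a total charge of +1, so each complex ion is 1−.
Ligand charges: 1×pyridine (neutral), 1×iodo (-1 each), 1×fluoro (-1 each), 1×nitrato (-1 each); total -3. So Cd + (-3) = 1−, giving Cd = +2.
Ligands are named alphabetically: fluoro before iodo before nitrato before pyridine.
The complex ion is anionic, so cadmium takes the -ate form cadmate(II).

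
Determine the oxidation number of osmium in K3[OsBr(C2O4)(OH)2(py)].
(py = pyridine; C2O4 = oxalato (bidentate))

3 potassium outside the brackets (+1 each) → the complex ion is 3−.
Ligand charges: 2×OH = -2; 1×py neutral; 1×Br = -1; 1×C2O4 = -2; sum -5.
Os + (-5) = 3− ⇒ Os is +2.

+2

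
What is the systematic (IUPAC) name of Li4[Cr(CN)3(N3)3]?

lithium triazidotricyanochromate(II)

The 4 lithium counter-ions carry a total charge of +4, so each complex ion is 4−.
Ligand charges: 3×cyano (-1 each), 3×azido (-1 each); total -6. So Cr + (-6) = 4−, giving Cr = +2.
Ligands are named alphabetically: azido before cyano.
The complex ion is anionic, so chromium takes the -ate form chromate(II).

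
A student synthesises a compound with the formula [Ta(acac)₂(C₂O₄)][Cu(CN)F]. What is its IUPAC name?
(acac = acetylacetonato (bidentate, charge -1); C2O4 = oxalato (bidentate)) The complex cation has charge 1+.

bis(acetylacetonato)oxalatotantalum(V) cyanofluorocuprate(I)

Both ions are complex: the cation is named first with the plain metal name, the anion second with the -ate form; each ion's ligands are alphabetised independently.
The complex cation is given as 1+; its ligand charges sum to -4, so Ta = +5.
A 1:1 salt means the anion carries the equal and opposite charge, 1−.
Anion: ligand charges sum to -2; for the ion to be 1−, Cu = +1.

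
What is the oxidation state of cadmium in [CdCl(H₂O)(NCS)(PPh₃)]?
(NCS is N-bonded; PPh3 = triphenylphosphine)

+2

No counter-ion: the bracketed complex is neutral.
Ligand charges: 1×H2O neutral; 1×NCS = -1; 1×PPh3 neutral; 1×Cl = -1; sum -2.
Cd + (-2) = 0 ⇒ Cd is +2.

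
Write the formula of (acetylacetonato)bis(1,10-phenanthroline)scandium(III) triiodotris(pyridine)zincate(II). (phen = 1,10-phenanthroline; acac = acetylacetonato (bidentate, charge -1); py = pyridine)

Cation [Sc…]: ligand charges -1, Sc(III) ⇒ ion charge 2+.
Anion [Zn…]: ligand charges -3, Zn(II) ⇒ ion charge 1−.
One 2+ cation requires 2 of the 1− anion.

[Sc(acac)(phen)2][ZnI3(py)3]2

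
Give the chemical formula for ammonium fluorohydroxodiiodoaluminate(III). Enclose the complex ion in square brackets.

Ligands: 2 iodo (I, -1), 1 hydroxo (OH, -1), 1 fluoro (F, -1). Ligand charge sum = -4.
With Al in oxidation state +3, the complex ion is [Al...]^1−.
Charge balance with ammonium (+1) requires 1 complex ion per 1 ammonium.

NH4[AlFI2(OH)]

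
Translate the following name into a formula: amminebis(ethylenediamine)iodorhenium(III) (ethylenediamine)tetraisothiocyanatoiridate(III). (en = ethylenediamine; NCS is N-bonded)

Cation [Re…]: ligand charges -1, Re(III) ⇒ ion charge 2+.
Anion [Ir…]: ligand charges -4, Ir(III) ⇒ ion charge 1−.

[Re(en)2I(NH3)][Ir(en)(NCS)4]2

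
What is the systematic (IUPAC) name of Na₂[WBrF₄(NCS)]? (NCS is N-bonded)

sodium bromotetrafluoroisothiocyanatotungstate(IV)

The 2 sodium counter-ions carry a total charge of +2, so each complex ion is 2−.
Ligand charges: 4×fluoro (-1 each), 1×bromo (-1 each), 1×isothiocyanato (-1 each); total -6. So W + (-6) = 2−, giving W = +4.
The complex ion is anionic, so tungsten takes the -ate form tungstate(IV).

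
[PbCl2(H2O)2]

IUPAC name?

diaquadichlorolead(II)

There is no counter-ion, so the complex is neutral overall.
Ligand charges: 2×aqua (neutral), 2×chloro (-1 each); total -2. So Pb + (-2) = 0, giving Pb = +2.
Ligands are named alphabetically: aqua before chloro.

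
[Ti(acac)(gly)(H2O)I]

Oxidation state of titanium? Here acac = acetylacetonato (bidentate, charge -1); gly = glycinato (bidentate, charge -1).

+3

No counter-ion: the bracketed complex is neutral.
Ligand charges: 1×H2O neutral; 1×acac = -1; 1×gly = -1; 1×I = -1; sum -3.
Ti + (-3) = 0 ⇒ Ti is +3.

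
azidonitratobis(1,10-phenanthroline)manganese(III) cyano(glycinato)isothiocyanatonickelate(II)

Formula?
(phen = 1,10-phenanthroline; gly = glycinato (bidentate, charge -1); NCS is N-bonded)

Cation [Mn…]: ligand charges -2, Mn(III) ⇒ ion charge 1+.
Anion [Ni…]: ligand charges -3, Ni(II) ⇒ ion charge 1−.
One 1+ cation balances one 1− anion.

[Mn(N3)(NO3)(phen)2][Ni(CN)(gly)(NCS)]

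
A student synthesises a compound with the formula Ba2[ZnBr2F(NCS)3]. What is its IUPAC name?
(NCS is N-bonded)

barium dibromofluorotriisothiocyanatozincate(II)

The 2 barium counter-ions carry a total charge of +4, so each complex ion is 4−.
Ligand charges: 3×isothiocyanato (-1 each), 1×fluoro (-1 each), 2×bromo (-1 each); total -6. So Zn + (-6) = 4−, giving Zn = +2.
Ligands are named alphabetically: bromo before fluoro before isothiocyanato.
The complex ion is anionic, so zinc takes the -ate form zincate(II).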